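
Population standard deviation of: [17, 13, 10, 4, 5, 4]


Mean = 53/6
  (17-53/6)²=2401/36
  (13-53/6)²=625/36
  (10-53/6)²=49/36
  (4-53/6)²=841/36
  (5-53/6)²=529/36
  (4-53/6)²=841/36
Σ(x-μ)² = 881/6
σ² = (881/6)/6 = 881/36

σ = √(881/36) ≈ 4.9469


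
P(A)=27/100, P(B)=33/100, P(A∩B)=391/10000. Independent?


P(A)×P(B) = 891/10000
P(A∩B) = 391/10000
Not equal → NOT independent

No, not independent


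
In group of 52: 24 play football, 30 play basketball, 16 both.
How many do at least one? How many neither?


|A∪B| = 24+30-16 = 38
Neither = 52-38 = 14

At least one: 38; Neither: 14


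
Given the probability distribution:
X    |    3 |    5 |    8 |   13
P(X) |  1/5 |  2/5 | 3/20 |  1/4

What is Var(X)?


E[X] = 141/20
E[X²] = 1273/20
Var(X) = E[X²] - (E[X])² = 1273/20 - 19881/400 = 5579/400

Var(X) = 5579/400 ≈ 13.9475


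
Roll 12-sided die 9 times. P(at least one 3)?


P(no 3)^9 = (11/12)^9 = 2357947691/5159780352
P(≥1) = 1 - 2357947691/5159780352 = 2801832661/5159780352

P = 2801832661/5159780352 ≈ 54.30%


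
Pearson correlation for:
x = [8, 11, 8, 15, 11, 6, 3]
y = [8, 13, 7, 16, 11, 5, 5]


n=7, Σx=62, Σy=65, Σxy=669, Σx²=640, Σy²=709
r = (7×669 - 62×65)/√((7×640 - 62²)(7×709 - 65²))
= 653/√(636×738) = 653/√469368 ≈ 653/685.1044 ≈ 0.9531

r ≈ 0.9531


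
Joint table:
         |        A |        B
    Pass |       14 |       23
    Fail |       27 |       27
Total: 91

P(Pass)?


P(Pass) = (14+23)/91 = 37/91

P(Pass) = 37/91 ≈ 40.66%


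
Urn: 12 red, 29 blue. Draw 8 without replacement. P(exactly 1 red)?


Hypergeometric: C(12,1)×C(29,7)/C(41,8)
= 12×1560780/95548245 = 96048/489991

P(X=1) = 96048/489991 ≈ 19.60%


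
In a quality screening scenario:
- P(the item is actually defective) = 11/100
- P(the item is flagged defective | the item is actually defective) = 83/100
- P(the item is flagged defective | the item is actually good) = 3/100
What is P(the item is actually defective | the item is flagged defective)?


Using Bayes' theorem:
P(A|B) = P(B|A)·P(A) / P(B)

P(the item is flagged defective) = 83/100 × 11/100 + 3/100 × 89/100
= 913/10000 + 267/10000 = 59/500

P(the item is actually defective|the item is flagged defective) = (913/10000) / (59/500) = 913/1180

P(the item is actually defective|the item is flagged defective) = 913/1180 ≈ 77.37%


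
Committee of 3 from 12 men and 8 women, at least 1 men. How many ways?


Count by #men:
  1M,2W: C(12,1)×C(8,2)=336
  2M,1W: C(12,2)×C(8,1)=528
  3M,0W: C(12,3)×C(8,0)=220
Total = 1084

1084


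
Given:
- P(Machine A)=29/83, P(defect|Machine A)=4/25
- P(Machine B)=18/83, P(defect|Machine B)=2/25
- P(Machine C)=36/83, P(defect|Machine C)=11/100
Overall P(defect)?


P(B) = Σ P(B|Aᵢ)×P(Aᵢ)
  4/25×29/83 = 116/2075
  2/25×18/83 = 36/2075
  11/100×36/83 = 99/2075
Sum = 251/2075

P(defect) = 251/2075 ≈ 12.10%


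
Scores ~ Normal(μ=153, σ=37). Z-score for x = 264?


z = (x - μ)/σ = (264 - 153)/37 = 3.0

z = 3.0


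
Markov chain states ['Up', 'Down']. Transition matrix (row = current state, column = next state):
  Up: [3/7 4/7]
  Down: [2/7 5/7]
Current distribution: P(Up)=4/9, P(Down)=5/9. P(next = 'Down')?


P(next=Down) = Σᵢ P(now=i)×P(i→Down)
= 4/9×4/7 + 5/9×5/7
= 16/63 + 25/63 = 41/63

P = 41/63 ≈ 0.6508


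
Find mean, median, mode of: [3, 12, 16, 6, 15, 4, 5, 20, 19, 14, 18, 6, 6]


Sorted: [3, 4, 5, 6, 6, 6, 12, 14, 15, 16, 18, 19, 20]
Mean = 144/13
Median = 12
Freq: {3: 1, 12: 1, 16: 1, 6: 3, 15: 1, 4: 1, 5: 1, 20: 1, 19: 1, 14: 1, 18: 1}
Mode: [6]

Mean=144/13, Median=12, Mode=6


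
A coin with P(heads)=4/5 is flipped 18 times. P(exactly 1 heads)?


Binomial: P(X=1) = C(18,1)×p^1×(1-p)^17
= 18 × 4/5 × 1/762939453125 = 72/3814697265625

P(X=1) = 72/3814697265625 ≈ 0.00%


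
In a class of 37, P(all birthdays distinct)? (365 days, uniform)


P(all different) = Π(365-i)/365 for i=0..36
= (365/365)×(364/365)×...×(329/365)
= 0.151266

P ≈ 0.1513 ≈ 15.13%


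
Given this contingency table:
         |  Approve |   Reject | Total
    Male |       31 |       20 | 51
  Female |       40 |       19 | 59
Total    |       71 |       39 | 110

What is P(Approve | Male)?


P(Approve | Male) = 31/(31+20) = 31/51

P(Approve|Male) = 31/51 ≈ 60.78%


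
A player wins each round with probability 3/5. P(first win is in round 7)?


Geometric: P(X=7) = (1-p)^(k-1)×p = (2/5)^6×3/5 = 192/78125

P(X=7) = 192/78125 ≈ 0.25%


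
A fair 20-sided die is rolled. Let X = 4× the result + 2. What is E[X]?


E[die] = (1+20)/2 = 21/2
E[X] = 4×21/2 + 2 = 44

E[X] = 44


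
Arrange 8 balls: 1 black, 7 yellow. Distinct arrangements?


8!/(1!×7!) = 8

8


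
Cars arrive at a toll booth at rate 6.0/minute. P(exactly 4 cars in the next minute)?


Poisson(λ=6.0): P(X=4) = e^(-λ)×λ^k/k!
= e^(-6.0) × 6.0^4 / 4!
≈ 0.002478752177 × 1296 / 24 ≈ 0.133853

P(X=4) ≈ 0.133853 ≈ 13.39%


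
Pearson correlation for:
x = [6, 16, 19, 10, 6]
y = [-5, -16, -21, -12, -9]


n=5, Σx=57, Σy=-63, Σxy=-859, Σx²=789, Σy²=947
r = (5×(-859) - 57×(-63))/√((5×789 - 57²)(5×947 - (-63)²))
= -704/√(696×766) = -704/√533136 ≈ -704/730.1616 ≈ -0.9642

r ≈ -0.9642


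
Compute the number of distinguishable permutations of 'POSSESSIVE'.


Letters: 10, freq: {'P': 1, 'O': 1, 'S': 4, 'E': 2, 'I': 1, 'V': 1}
10!/(1!×1!×4!×2!×1!×1!) = 3628800/48 = 75600

75600


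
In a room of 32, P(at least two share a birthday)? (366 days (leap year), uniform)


P(all different) = Π(366-i)/366 for i=0..31
= 0.247626
P(match) = 1 - 0.247626 = 0.752374

P ≈ 0.7524 ≈ 75.24%


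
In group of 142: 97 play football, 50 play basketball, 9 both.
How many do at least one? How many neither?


|A∪B| = 97+50-9 = 138
Neither = 142-138 = 4

At least one: 138; Neither: 4


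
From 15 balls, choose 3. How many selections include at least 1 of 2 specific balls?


Complement: C(15,3) - C(13,3) = 455 - 286 = 169

169


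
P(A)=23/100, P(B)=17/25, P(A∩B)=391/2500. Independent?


P(A)×P(B) = 391/2500
P(A∩B) = 391/2500
Equal ✓ → Independent

Yes, independent


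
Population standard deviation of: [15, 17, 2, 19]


Mean = 53/4
  (15-53/4)²=49/16
  (17-53/4)²=225/16
  (2-53/4)²=2025/16
  (19-53/4)²=529/16
Σ(x-μ)² = 707/4
σ² = (707/4)/4 = 707/16

σ = √(707/16) ≈ 6.6474


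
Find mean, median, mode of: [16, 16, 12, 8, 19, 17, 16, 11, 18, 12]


Sorted: [8, 11, 12, 12, 16, 16, 16, 17, 18, 19]
Mean = 145/10 = 29/2
Median = 16
Freq: {16: 3, 12: 2, 8: 1, 19: 1, 17: 1, 11: 1, 18: 1}
Mode: [16]

Mean=29/2, Median=16, Mode=16


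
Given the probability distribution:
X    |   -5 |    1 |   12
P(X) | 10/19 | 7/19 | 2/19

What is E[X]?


E[X] = Σ x·P(X=x)
= (-5)×(10/19) + (1)×(7/19) + (12)×(2/19)
= -1

E[X] = -1


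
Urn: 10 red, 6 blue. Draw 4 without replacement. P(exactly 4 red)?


Hypergeometric: C(10,4)×C(6,0)/C(16,4)
= 210×1/1820 = 3/26

P(X=4) = 3/26 ≈ 11.54%


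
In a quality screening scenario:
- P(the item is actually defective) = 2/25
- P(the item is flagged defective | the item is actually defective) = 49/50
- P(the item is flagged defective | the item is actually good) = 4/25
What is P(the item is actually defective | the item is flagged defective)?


Using Bayes' theorem:
P(A|B) = P(B|A)·P(A) / P(B)

P(the item is flagged defective) = 49/50 × 2/25 + 4/25 × 23/25
= 49/625 + 92/625 = 141/625

P(the item is actually defective|the item is flagged defective) = (49/625) / (141/625) = 49/141

P(the item is actually defective|the item is flagged defective) = 49/141 ≈ 34.75%


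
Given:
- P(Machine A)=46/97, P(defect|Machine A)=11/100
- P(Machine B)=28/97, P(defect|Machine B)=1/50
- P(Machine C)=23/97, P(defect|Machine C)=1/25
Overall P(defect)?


P(B) = Σ P(B|Aᵢ)×P(Aᵢ)
  11/100×46/97 = 253/4850
  1/50×28/97 = 14/2425
  1/25×23/97 = 23/2425
Sum = 327/4850

P(defect) = 327/4850 ≈ 6.74%


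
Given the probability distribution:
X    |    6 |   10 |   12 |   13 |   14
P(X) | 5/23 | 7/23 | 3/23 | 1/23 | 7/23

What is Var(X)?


E[X] = 247/23
E[X²] = 2853/23
Var(X) = E[X²] - (E[X])² = 2853/23 - 61009/529 = 4610/529

Var(X) = 4610/529 ≈ 8.7146


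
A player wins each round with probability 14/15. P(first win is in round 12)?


Geometric: P(X=12) = (1-p)^(k-1)×p = (1/15)^11×14/15 = 14/129746337890625

P(X=12) = 14/129746337890625 ≈ 0.00%


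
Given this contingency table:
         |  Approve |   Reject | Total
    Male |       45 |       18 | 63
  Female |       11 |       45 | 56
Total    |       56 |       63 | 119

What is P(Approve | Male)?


P(Approve | Male) = 45/(45+18) = 45/63 = 5/7

P(Approve|Male) = 5/7 ≈ 71.43%


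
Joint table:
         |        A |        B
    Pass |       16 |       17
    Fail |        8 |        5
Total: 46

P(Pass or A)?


P(Pass∨A) = P(Pass) + P(A) - P(Pass∧A)
= (33 + 24 - 16)/46 = 41/46

P = 41/46 ≈ 89.13%


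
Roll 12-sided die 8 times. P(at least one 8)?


P(no 8)^8 = (11/12)^8 = 214358881/429981696
P(≥1) = 1 - 214358881/429981696 = 215622815/429981696

P = 215622815/429981696 ≈ 50.15%


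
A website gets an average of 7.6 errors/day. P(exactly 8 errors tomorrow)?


Poisson(λ=7.6): P(X=8) = e^(-λ)×λ^k/k!
= e^(-7.6) × 7.6^8 / 8!
≈ 0.0005004514334 × 11130347.8745 / 40320 ≈ 0.138150

P(X=8) ≈ 0.138150 ≈ 13.81%


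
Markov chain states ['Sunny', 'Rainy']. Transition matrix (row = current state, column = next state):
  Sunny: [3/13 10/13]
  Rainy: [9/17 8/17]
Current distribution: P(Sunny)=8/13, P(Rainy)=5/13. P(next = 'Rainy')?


P(next=Rainy) = Σᵢ P(now=i)×P(i→Rainy)
= 8/13×10/13 + 5/13×8/17
= 80/169 + 40/221 = 1880/2873

P = 1880/2873 ≈ 0.6544


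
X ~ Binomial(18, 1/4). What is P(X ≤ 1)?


P(X ≤ 1) = Σ P(X=i) for i=0..1
P(X=0) = 387420489/68719476736
P(X=1) = 1162261467/34359738368
Sum = 2711943423/68719476736

P(X ≤ 1) = 2711943423/68719476736 ≈ 3.95%


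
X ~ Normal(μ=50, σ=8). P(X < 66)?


z = (66-50)/8 = 2.0
P(Z < 2.0) = 0.9772

P(X < 66) ≈ 0.9772


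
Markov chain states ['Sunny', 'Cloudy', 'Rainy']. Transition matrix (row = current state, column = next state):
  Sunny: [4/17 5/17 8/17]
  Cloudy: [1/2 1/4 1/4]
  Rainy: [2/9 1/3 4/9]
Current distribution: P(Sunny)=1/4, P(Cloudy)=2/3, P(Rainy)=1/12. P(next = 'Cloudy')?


P(next=Cloudy) = Σᵢ P(now=i)×P(i→Cloudy)
= 1/4×5/17 + 2/3×1/4 + 1/12×1/3
= 5/68 + 1/6 + 1/36 = 41/153

P = 41/153 ≈ 0.2680


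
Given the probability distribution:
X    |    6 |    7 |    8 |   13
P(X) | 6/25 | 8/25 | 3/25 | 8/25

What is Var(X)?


E[X] = 44/5
E[X²] = 2152/25
Var(X) = E[X²] - (E[X])² = 2152/25 - 1936/25 = 216/25

Var(X) = 216/25 ≈ 8.6400


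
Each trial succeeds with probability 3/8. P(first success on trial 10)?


Geometric: P(X=10) = (1-p)^(k-1)×p = (5/8)^9×3/8 = 5859375/1073741824

P(X=10) = 5859375/1073741824 ≈ 0.55%


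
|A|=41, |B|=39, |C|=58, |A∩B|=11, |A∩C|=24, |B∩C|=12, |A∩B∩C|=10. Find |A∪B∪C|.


|A∪B∪C| = 41+39+58-11-24-12+10 = 101

|A∪B∪C| = 101


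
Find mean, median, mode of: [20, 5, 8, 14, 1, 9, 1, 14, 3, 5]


Sorted: [1, 1, 3, 5, 5, 8, 9, 14, 14, 20]
Mean = 80/10 = 8
Median = 13/2
Freq: {20: 1, 5: 2, 8: 1, 14: 2, 1: 2, 9: 1, 3: 1}
Mode: [1, 5, 14]

Mean=8, Median=13/2, Mode=[1, 5, 14]


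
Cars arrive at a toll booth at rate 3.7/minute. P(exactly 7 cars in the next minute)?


Poisson(λ=3.7): P(X=7) = e^(-λ)×λ^k/k!
= e^(-3.7) × 3.7^7 / 7!
≈ 0.02472352647 × 9493.1877133 / 5040 ≈ 0.046568

P(X=7) ≈ 0.046568 ≈ 4.66%


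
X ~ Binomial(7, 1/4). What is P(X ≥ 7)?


P(X ≥ 7) = Σ P(X=i) for i=7..7
P(X=7) = 1/16384
Sum = 1/16384

P(X ≥ 7) = 1/16384 ≈ 0.01%


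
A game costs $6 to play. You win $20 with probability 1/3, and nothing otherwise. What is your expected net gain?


E[gain] = (20-6)×1/3 + (-6)×2/3
= 14/3 - 4 = 2/3

Expected net gain = $2/3 ≈ $0.67


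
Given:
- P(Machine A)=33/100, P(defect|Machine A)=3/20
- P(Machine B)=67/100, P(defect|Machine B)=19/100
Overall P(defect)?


P(B) = Σ P(B|Aᵢ)×P(Aᵢ)
  3/20×33/100 = 99/2000
  19/100×67/100 = 1273/10000
Sum = 221/1250

P(defect) = 221/1250 ≈ 17.68%


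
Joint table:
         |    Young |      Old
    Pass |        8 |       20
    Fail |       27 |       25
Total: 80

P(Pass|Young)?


P(Pass|Young) = 8/(8+27) = 8/35

P = 8/35 ≈ 22.86%


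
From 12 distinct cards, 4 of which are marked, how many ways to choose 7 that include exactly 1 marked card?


Choose 1 of the 4 marked cards and 6 of the other 8 cards:
C(4,1)×C(8,6) = 4×28 = 112

112


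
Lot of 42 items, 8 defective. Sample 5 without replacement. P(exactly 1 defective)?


Hypergeometric: C(8,1)×C(34,4)/C(42,5)
= 8×46376/850668 = 92752/212667

P(X=1) = 92752/212667 ≈ 43.61%


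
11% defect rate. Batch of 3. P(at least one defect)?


P(all good) = (89/100)^3 = 704969/1000000
P(≥1 defect) = 295031/1000000

P = 295031/1000000 ≈ 29.50%


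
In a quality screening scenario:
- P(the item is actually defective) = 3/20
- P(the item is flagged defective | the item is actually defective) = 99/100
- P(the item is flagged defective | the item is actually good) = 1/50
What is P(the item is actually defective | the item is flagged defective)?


Using Bayes' theorem:
P(A|B) = P(B|A)·P(A) / P(B)

P(the item is flagged defective) = 99/100 × 3/20 + 1/50 × 17/20
= 297/2000 + 17/1000 = 331/2000

P(the item is actually defective|the item is flagged defective) = (297/2000) / (331/2000) = 297/331

P(the item is actually defective|the item is flagged defective) = 297/331 ≈ 89.73%


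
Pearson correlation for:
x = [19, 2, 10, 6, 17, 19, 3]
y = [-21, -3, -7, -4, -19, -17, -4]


n=7, Σx=76, Σy=-75, Σxy=-1157, Σx²=1160, Σy²=1181
r = (7×(-1157) - 76×(-75))/√((7×1160 - 76²)(7×1181 - (-75)²))
= -2399/√(2344×2642) = -2399/√6192848 ≈ -2399/2488.5433 ≈ -0.9640

r ≈ -0.9640


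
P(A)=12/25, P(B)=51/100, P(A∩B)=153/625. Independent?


P(A)×P(B) = 153/625
P(A∩B) = 153/625
Equal ✓ → Independent

Yes, independent


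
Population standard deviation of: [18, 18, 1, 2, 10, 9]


Mean = 58/6 = 29/3
  (18-29/3)²=625/9
  (18-29/3)²=625/9
  (1-29/3)²=676/9
  (2-29/3)²=529/9
  (10-29/3)²=1/9
  (9-29/3)²=4/9
Σ(x-μ)² = 820/3
σ² = (820/3)/6 = 410/9

σ = √(410/9) ≈ 6.7495


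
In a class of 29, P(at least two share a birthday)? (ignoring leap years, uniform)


P(all different) = Π(365-i)/365 for i=0..28
= 0.319031
P(match) = 1 - 0.319031 = 0.680969

P ≈ 0.6810 ≈ 68.10%


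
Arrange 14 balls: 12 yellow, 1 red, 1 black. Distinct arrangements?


14!/(12!×1!×1!) = 182

182


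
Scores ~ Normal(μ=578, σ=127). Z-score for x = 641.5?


z = (x - μ)/σ = (641.5 - 578)/127 = 0.5

z = 0.5


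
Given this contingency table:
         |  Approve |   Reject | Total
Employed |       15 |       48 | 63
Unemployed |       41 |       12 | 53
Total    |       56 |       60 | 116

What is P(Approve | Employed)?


P(Approve | Employed) = 15/(15+48) = 15/63 = 5/21

P(Approve|Employed) = 5/21 ≈ 23.81%


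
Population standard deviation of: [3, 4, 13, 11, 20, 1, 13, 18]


Mean = 83/8
  (3-83/8)²=3481/64
  (4-83/8)²=2601/64
  (13-83/8)²=441/64
  (11-83/8)²=25/64
  (20-83/8)²=5929/64
  (1-83/8)²=5625/64
  (13-83/8)²=441/64
  (18-83/8)²=3721/64
Σ(x-μ)² = 2783/8
σ² = (2783/8)/8 = 2783/64

σ = √(2783/64) ≈ 6.5943


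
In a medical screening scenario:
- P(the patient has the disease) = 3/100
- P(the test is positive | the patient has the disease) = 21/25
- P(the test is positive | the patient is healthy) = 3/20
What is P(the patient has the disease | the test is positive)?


Using Bayes' theorem:
P(A|B) = P(B|A)·P(A) / P(B)

P(the test is positive) = 21/25 × 3/100 + 3/20 × 97/100
= 63/2500 + 291/2000 = 1707/10000

P(the patient has the disease|the test is positive) = (63/2500) / (1707/10000) = 84/569

P(the patient has the disease|the test is positive) = 84/569 ≈ 14.76%


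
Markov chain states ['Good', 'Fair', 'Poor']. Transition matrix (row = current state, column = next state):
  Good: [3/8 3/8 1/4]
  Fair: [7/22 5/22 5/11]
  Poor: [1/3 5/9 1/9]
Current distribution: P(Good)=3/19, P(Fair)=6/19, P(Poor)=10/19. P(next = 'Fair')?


P(next=Fair) = Σᵢ P(now=i)×P(i→Fair)
= 3/19×3/8 + 6/19×5/22 + 10/19×5/9
= 9/152 + 15/209 + 50/171 = 6371/15048

P = 6371/15048 ≈ 0.4234


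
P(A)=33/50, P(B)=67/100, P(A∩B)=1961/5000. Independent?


P(A)×P(B) = 2211/5000
P(A∩B) = 1961/5000
Not equal → NOT independent

No, not independent


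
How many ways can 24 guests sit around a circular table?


Circular arrangements of 24 distinct objects: fix one position to break rotational symmetry.
(n-1)! = 23! = 25852016738884976640000

25852016738884976640000


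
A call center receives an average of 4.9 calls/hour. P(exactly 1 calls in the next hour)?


Poisson(λ=4.9): P(X=1) = e^(-λ)×λ^k/k!
= e^(-4.9) × 4.9^1 / 1!
≈ 0.007446583071 × 4.9 / 1 ≈ 0.036488

P(X=1) ≈ 0.036488 ≈ 3.65%


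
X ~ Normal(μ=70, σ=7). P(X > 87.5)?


z = (87.5-70)/7 = 2.5
P(X > 87.5) = 1 - P(Z ≤ 2.5) = 1 - 0.9938 = 0.0062

P(X > 87.5) ≈ 0.0062


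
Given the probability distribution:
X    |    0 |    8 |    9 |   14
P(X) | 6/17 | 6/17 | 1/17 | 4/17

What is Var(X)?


E[X] = 113/17
E[X²] = 1249/17
Var(X) = E[X²] - (E[X])² = 1249/17 - 12769/289 = 8464/289

Var(X) = 8464/289 ≈ 29.2872


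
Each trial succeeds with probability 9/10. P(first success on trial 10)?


Geometric: P(X=10) = (1-p)^(k-1)×p = (1/10)^9×9/10 = 9/10000000000

P(X=10) = 9/10000000000 ≈ 0.00%


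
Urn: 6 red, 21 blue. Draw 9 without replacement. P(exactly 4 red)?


Hypergeometric: C(6,4)×C(21,5)/C(27,9)
= 15×20349/4686825 = 1071/16445

P(X=4) = 1071/16445 ≈ 6.51%


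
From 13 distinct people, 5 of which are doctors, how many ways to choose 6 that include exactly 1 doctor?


Choose 1 of the 5 doctors and 5 of the other 8 people:
C(5,1)×C(8,5) = 5×56 = 280

280


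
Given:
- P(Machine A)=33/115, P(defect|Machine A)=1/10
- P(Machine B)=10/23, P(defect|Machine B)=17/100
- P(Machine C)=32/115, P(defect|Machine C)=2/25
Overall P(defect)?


P(B) = Σ P(B|Aᵢ)×P(Aᵢ)
  1/10×33/115 = 33/1150
  17/100×10/23 = 17/230
  2/25×32/115 = 64/2875
Sum = 359/2875

P(defect) = 359/2875 ≈ 12.49%


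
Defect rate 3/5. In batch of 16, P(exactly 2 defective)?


Binomial: P(X=2) = C(16,2)×p^2×(1-p)^14
= 120 × 9/25 × 16384/6103515625 = 3538944/30517578125

P(X=2) = 3538944/30517578125 ≈ 0.01%


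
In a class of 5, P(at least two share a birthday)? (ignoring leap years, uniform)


P(all different) = Π(365-i)/365 for i=0..4
= 0.972864
P(match) = 1 - 0.972864 = 0.027136

P ≈ 0.0271 ≈ 2.71%


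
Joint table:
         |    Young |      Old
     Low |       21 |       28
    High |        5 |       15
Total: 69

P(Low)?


P(Low) = (21+28)/69 = 49/69

P(Low) = 49/69 ≈ 71.01%


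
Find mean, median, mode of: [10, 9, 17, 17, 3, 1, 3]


Sorted: [1, 3, 3, 9, 10, 17, 17]
Mean = 60/7
Median = 9
Freq: {10: 1, 9: 1, 17: 2, 3: 2, 1: 1}
Mode: [3, 17]

Mean=60/7, Median=9, Mode=[3, 17]


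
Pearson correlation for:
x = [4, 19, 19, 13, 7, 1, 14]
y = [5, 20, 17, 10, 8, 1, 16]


n=7, Σx=77, Σy=77, Σxy=1134, Σx²=1153, Σy²=1135
r = (7×1134 - 77×77)/√((7×1153 - 77²)(7×1135 - 77²))
= 2009/√(2142×2016) = 2009/√4318272 ≈ 2009/2078.0452 ≈ 0.9668

r ≈ 0.9668


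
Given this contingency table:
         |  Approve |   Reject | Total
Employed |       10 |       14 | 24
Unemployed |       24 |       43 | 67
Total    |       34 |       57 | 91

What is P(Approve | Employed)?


P(Approve | Employed) = 10/(10+14) = 10/24 = 5/12

P(Approve|Employed) = 5/12 ≈ 41.67%


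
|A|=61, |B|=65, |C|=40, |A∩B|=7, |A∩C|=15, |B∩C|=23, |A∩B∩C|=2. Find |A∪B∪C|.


|A∪B∪C| = 61+65+40-7-15-23+2 = 123

|A∪B∪C| = 123


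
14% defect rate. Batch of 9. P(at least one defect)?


P(all good) = (43/50)^9 = 502592611936843/1953125000000000
P(≥1 defect) = 1450532388063157/1953125000000000

P = 1450532388063157/1953125000000000 ≈ 74.27%


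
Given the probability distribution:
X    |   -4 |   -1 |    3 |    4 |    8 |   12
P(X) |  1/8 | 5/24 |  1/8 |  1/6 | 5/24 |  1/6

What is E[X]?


E[X] = Σ x·P(X=x)
= (-4)×(1/8) + (-1)×(5/24) + (3)×(1/8) + (4)×(1/6) + (8)×(5/24) + (12)×(1/6)
= 4

E[X] = 4


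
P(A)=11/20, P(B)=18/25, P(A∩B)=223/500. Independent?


P(A)×P(B) = 99/250
P(A∩B) = 223/500
Not equal → NOT independent

No, not independent


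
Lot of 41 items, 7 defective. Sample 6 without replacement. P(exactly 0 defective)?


Hypergeometric: C(7,0)×C(34,6)/C(41,6)
= 1×1344904/4496388 = 336226/1124097

P(X=0) = 336226/1124097 ≈ 29.91%


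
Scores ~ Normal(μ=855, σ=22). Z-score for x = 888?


z = (x - μ)/σ = (888 - 855)/22 = 1.5

z = 1.5


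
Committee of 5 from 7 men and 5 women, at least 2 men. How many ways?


Count by #men:
  2M,3W: C(7,2)×C(5,3)=210
  3M,2W: C(7,3)×C(5,2)=350
  4M,1W: C(7,4)×C(5,1)=175
  5M,0W: C(7,5)×C(5,0)=21
Total = 756

756


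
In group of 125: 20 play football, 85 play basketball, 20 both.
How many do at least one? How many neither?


|A∪B| = 20+85-20 = 85
Neither = 125-85 = 40

At least one: 85; Neither: 40


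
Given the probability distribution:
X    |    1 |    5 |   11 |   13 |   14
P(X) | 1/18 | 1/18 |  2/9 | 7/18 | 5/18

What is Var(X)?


E[X] = 211/18
E[X²] = 297/2
Var(X) = E[X²] - (E[X])² = 297/2 - 44521/324 = 3593/324

Var(X) = 3593/324 ≈ 11.0895


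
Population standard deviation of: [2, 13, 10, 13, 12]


Mean = 50/5 = 10
  (2-10)²=64
  (13-10)²=9
  (10-10)²=0
  (13-10)²=9
  (12-10)²=4
Σ(x-μ)² = 86
σ² = 86/5

σ = √(86/5) ≈ 4.1473


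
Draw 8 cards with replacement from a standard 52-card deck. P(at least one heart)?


P(not a heart) = 39/52 = 3/4
P(none in 8 draws) = (3/4)^8 = 6561/65536
P(≥1 heart) = 1 - 6561/65536 = 58975/65536

P = 58975/65536 ≈ 89.99%


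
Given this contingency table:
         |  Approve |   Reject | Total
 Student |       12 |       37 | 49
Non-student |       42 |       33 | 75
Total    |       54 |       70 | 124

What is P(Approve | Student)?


P(Approve | Student) = 12/(12+37) = 12/49

P(Approve|Student) = 12/49 ≈ 24.49%


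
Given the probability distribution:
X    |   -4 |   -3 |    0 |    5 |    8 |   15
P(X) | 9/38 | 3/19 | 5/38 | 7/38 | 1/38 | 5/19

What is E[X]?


E[X] = Σ x·P(X=x)
= (-4)×(9/38) + (-3)×(3/19) + (0)×(5/38) + (5)×(7/38) + (8)×(1/38) + (15)×(5/19)
= 139/38

E[X] = 139/38


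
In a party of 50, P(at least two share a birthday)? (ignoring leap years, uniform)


P(all different) = Π(365-i)/365 for i=0..49
= 0.029626
P(match) = 1 - 0.029626 = 0.970374

P ≈ 0.9704 ≈ 97.04%


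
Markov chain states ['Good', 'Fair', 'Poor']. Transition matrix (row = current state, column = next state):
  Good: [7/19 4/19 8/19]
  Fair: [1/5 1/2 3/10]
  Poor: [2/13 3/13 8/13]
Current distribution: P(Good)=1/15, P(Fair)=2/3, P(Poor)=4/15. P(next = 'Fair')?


P(next=Fair) = Σᵢ P(now=i)×P(i→Fair)
= 1/15×4/19 + 2/3×1/2 + 4/15×3/13
= 4/285 + 1/3 + 4/65 = 101/247

P = 101/247 ≈ 0.4089


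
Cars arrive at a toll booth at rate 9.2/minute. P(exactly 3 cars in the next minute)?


Poisson(λ=9.2): P(X=3) = e^(-λ)×λ^k/k!
= e^(-9.2) × 9.2^3 / 3!
≈ 0.0001010394018 × 778.688 / 6 ≈ 0.013113

P(X=3) ≈ 0.013113 ≈ 1.31%


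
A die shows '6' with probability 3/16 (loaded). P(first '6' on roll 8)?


Geometric: P(X=8) = (1-p)^(k-1)×p = (13/16)^7×3/16 = 188245551/4294967296

P(X=8) = 188245551/4294967296 ≈ 4.38%


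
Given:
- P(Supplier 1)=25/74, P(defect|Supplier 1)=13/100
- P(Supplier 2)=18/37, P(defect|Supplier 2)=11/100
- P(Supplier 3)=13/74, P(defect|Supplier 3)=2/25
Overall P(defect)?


P(B) = Σ P(B|Aᵢ)×P(Aᵢ)
  13/100×25/74 = 13/296
  11/100×18/37 = 99/1850
  2/25×13/74 = 13/925
Sum = 33/296

P(defect) = 33/296 ≈ 11.15%


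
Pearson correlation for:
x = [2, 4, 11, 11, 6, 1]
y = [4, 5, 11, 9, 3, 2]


n=6, Σx=35, Σy=34, Σxy=268, Σx²=299, Σy²=256
r = (6×268 - 35×34)/√((6×299 - 35²)(6×256 - 34²))
= 418/√(569×380) = 418/√216220 ≈ 418/464.9946 ≈ 0.8989

r ≈ 0.8989


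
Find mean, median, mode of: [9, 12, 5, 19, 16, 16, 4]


Sorted: [4, 5, 9, 12, 16, 16, 19]
Mean = 81/7
Median = 12
Freq: {9: 1, 12: 1, 5: 1, 19: 1, 16: 2, 4: 1}
Mode: [16]

Mean=81/7, Median=12, Mode=16


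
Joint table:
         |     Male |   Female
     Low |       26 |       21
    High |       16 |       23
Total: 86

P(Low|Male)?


P(Low|Male) = 26/(26+16) = 26/42 = 13/21

P = 13/21 ≈ 61.90%


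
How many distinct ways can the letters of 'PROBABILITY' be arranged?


Letters: 11, freq: {'P': 1, 'R': 1, 'O': 1, 'B': 2, 'A': 1, 'I': 2, 'L': 1, 'T': 1, 'Y': 1}
11!/(1!×1!×1!×2!×1!×2!×1!×1!×1!) = 39916800/4 = 9979200

9979200


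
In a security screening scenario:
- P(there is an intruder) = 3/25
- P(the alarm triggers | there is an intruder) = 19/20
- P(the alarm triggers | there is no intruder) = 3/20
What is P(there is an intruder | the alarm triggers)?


Using Bayes' theorem:
P(A|B) = P(B|A)·P(A) / P(B)

P(the alarm triggers) = 19/20 × 3/25 + 3/20 × 22/25
= 57/500 + 33/250 = 123/500

P(there is an intruder|the alarm triggers) = (57/500) / (123/500) = 19/41

P(there is an intruder|the alarm triggers) = 19/41 ≈ 46.34%


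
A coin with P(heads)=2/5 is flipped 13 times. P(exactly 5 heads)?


Binomial: P(X=5) = C(13,5)×p^5×(1-p)^8
= 1287 × 32/3125 × 6561/390625 = 270208224/1220703125

P(X=5) = 270208224/1220703125 ≈ 22.14%


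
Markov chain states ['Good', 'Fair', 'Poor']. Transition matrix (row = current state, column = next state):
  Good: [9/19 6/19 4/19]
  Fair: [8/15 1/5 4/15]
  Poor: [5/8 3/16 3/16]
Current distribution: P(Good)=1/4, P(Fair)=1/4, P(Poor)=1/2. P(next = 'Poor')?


P(next=Poor) = Σᵢ P(now=i)×P(i→Poor)
= 1/4×4/19 + 1/4×4/15 + 1/2×3/16
= 1/19 + 1/15 + 3/32 = 1943/9120

P = 1943/9120 ≈ 0.2130


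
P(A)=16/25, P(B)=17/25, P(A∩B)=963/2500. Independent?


P(A)×P(B) = 272/625
P(A∩B) = 963/2500
Not equal → NOT independent

No, not independent


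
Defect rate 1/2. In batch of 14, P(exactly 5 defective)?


Binomial: P(X=5) = C(14,5)×p^5×(1-p)^9
= 2002 × 1/32 × 1/512 = 1001/8192

P(X=5) = 1001/8192 ≈ 12.22%


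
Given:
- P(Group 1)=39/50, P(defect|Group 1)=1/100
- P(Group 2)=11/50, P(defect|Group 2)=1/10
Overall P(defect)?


P(B) = Σ P(B|Aᵢ)×P(Aᵢ)
  1/100×39/50 = 39/5000
  1/10×11/50 = 11/500
Sum = 149/5000

P(defect) = 149/5000 ≈ 2.98%


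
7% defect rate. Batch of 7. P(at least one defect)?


P(all good) = (93/100)^7 = 60170087060757/100000000000000
P(≥1 defect) = 39829912939243/100000000000000

P = 39829912939243/100000000000000 ≈ 39.83%


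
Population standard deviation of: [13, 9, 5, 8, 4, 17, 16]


Mean = 72/7
  (13-72/7)²=361/49
  (9-72/7)²=81/49
  (5-72/7)²=1369/49
  (8-72/7)²=256/49
  (4-72/7)²=1936/49
  (17-72/7)²=2209/49
  (16-72/7)²=1600/49
Σ(x-μ)² = 1116/7
σ² = (1116/7)/7 = 1116/49

σ = √(1116/49) ≈ 4.7724


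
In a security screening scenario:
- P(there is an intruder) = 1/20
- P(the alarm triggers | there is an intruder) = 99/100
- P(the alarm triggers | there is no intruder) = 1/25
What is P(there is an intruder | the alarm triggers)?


Using Bayes' theorem:
P(A|B) = P(B|A)·P(A) / P(B)

P(the alarm triggers) = 99/100 × 1/20 + 1/25 × 19/20
= 99/2000 + 19/500 = 7/80

P(there is an intruder|the alarm triggers) = (99/2000) / (7/80) = 99/175

P(there is an intruder|the alarm triggers) = 99/175 ≈ 56.57%


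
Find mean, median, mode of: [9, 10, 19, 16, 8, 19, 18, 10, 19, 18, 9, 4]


Sorted: [4, 8, 9, 9, 10, 10, 16, 18, 18, 19, 19, 19]
Mean = 159/12 = 53/4
Median = 13
Freq: {9: 2, 10: 2, 19: 3, 16: 1, 8: 1, 18: 2, 4: 1}
Mode: [19]

Mean=53/4, Median=13, Mode=19


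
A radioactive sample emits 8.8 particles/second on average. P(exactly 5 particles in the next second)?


Poisson(λ=8.8): P(X=5) = e^(-λ)×λ^k/k!
= e^(-8.8) × 8.8^5 / 5!
≈ 0.0001507330751 × 52773.19168 / 120 ≈ 0.066289

P(X=5) ≈ 0.066289 ≈ 6.63%


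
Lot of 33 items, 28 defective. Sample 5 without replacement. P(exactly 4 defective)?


Hypergeometric: C(28,4)×C(5,1)/C(33,5)
= 20475×5/237336 = 34125/79112

P(X=4) = 34125/79112 ≈ 43.14%


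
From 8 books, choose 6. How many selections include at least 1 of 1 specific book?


Complement: C(8,6) - C(7,6) = 28 - 7 = 21

21


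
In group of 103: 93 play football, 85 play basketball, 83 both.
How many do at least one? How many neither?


|A∪B| = 93+85-83 = 95
Neither = 103-95 = 8

At least one: 95; Neither: 8


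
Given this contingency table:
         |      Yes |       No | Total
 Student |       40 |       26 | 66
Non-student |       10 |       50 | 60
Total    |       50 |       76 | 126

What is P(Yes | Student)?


P(Yes | Student) = 40/(40+26) = 40/66 = 20/33

P(Yes|Student) = 20/33 ≈ 60.61%


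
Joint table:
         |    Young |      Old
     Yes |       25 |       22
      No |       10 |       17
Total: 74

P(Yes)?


P(Yes) = (25+22)/74 = 47/74

P(Yes) = 47/74 ≈ 63.51%


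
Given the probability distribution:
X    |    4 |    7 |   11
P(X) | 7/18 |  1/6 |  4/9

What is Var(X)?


E[X] = 137/18
E[X²] = 409/6
Var(X) = E[X²] - (E[X])² = 409/6 - 18769/324 = 3317/324

Var(X) = 3317/324 ≈ 10.2377


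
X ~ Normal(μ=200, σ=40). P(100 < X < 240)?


z₁=(100-200)/40=-2.5, z₂=(240-200)/40=1.0
P = Φ(1.0) - Φ(-2.5) = 0.841345 - 0.006210 = 0.835135 ≈ 0.8351

P(100 < X < 240) ≈ 0.8351


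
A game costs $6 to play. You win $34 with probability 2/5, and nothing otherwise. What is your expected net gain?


E[gain] = (34-6)×2/5 + (-6)×3/5
= 56/5 - 18/5 = 38/5

Expected net gain = $38/5 ≈ $7.60


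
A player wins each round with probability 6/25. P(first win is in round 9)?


Geometric: P(X=9) = (1-p)^(k-1)×p = (19/25)^8×6/25 = 101901378246/3814697265625

P(X=9) = 101901378246/3814697265625 ≈ 2.67%


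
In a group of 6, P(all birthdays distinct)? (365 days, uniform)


P(all different) = Π(365-i)/365 for i=0..5
= (365/365)×(364/365)×...×(360/365)
= 0.959538

P ≈ 0.9595 ≈ 95.95%


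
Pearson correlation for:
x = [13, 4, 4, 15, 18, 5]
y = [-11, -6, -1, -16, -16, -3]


n=6, Σx=59, Σy=-53, Σxy=-714, Σx²=775, Σy²=679
r = (6×(-714) - 59×(-53))/√((6×775 - 59²)(6×679 - (-53)²))
= -1157/√(1169×1265) = -1157/√1478785 ≈ -1157/1216.0530 ≈ -0.9514

r ≈ -0.9514


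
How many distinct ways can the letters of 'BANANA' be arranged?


Letters: 6, freq: {'B': 1, 'A': 3, 'N': 2}
6!/(1!×3!×2!) = 720/12 = 60

60


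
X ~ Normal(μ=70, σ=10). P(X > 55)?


z = (55-70)/10 = -1.5
P(X > 55) = 1 - P(Z ≤ -1.5) = 1 - 0.0668 = 0.9332

P(X > 55) ≈ 0.9332


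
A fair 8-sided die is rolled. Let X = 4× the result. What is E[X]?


E[die] = (1+8)/2 = 9/2
E[X] = 4 × 9/2 = 18

E[X] = 18


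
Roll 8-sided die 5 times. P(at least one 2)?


P(no 2)^5 = (7/8)^5 = 16807/32768
P(≥1) = 1 - 16807/32768 = 15961/32768

P = 15961/32768 ≈ 48.71%


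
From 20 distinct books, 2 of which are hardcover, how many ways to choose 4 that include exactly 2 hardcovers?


Choose 2 of the 2 hardcovers and 2 of the other 18 books:
C(2,2)×C(18,2) = 1×153 = 153

153


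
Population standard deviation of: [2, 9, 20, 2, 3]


Mean = 36/5
  (2-36/5)²=676/25
  (9-36/5)²=81/25
  (20-36/5)²=4096/25
  (2-36/5)²=676/25
  (3-36/5)²=441/25
Σ(x-μ)² = 1194/5
σ² = (1194/5)/5 = 1194/25

σ = √(1194/25) ≈ 6.9109


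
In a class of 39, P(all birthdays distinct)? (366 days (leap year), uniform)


P(all different) = Π(366-i)/366 for i=0..38
= (366/366)×(365/366)×...×(328/366)
= 0.122510

P ≈ 0.1225 ≈ 12.25%


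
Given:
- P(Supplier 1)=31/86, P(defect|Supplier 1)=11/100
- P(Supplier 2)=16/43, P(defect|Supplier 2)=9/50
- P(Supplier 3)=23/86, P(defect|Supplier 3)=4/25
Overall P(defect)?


P(B) = Σ P(B|Aᵢ)×P(Aᵢ)
  11/100×31/86 = 341/8600
  9/50×16/43 = 72/1075
  4/25×23/86 = 46/1075
Sum = 257/1720

P(defect) = 257/1720 ≈ 14.94%


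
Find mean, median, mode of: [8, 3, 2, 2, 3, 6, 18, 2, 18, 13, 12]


Sorted: [2, 2, 2, 3, 3, 6, 8, 12, 13, 18, 18]
Mean = 87/11
Median = 6
Freq: {8: 1, 3: 2, 2: 3, 6: 1, 18: 2, 13: 1, 12: 1}
Mode: [2]

Mean=87/11, Median=6, Mode=2


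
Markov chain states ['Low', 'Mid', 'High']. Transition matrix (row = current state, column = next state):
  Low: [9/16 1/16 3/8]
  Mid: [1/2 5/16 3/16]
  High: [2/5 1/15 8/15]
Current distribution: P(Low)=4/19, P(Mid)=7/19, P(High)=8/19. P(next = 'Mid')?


P(next=Mid) = Σᵢ P(now=i)×P(i→Mid)
= 4/19×1/16 + 7/19×5/16 + 8/19×1/15
= 1/76 + 35/304 + 8/285 = 713/4560

P = 713/4560 ≈ 0.1564


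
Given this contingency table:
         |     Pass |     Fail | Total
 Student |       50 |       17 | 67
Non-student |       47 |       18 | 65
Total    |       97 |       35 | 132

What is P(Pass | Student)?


P(Pass | Student) = 50/(50+17) = 50/67

P(Pass|Student) = 50/67 ≈ 74.63%


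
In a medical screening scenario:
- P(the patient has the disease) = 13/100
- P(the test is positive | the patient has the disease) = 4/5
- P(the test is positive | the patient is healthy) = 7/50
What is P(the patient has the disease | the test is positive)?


Using Bayes' theorem:
P(A|B) = P(B|A)·P(A) / P(B)

P(the test is positive) = 4/5 × 13/100 + 7/50 × 87/100
= 13/125 + 609/5000 = 1129/5000

P(the patient has the disease|the test is positive) = (13/125) / (1129/5000) = 520/1129

P(the patient has the disease|the test is positive) = 520/1129 ≈ 46.06%


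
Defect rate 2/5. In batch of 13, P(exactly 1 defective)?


Binomial: P(X=1) = C(13,1)×p^1×(1-p)^12
= 13 × 2/5 × 531441/244140625 = 13817466/1220703125

P(X=1) = 13817466/1220703125 ≈ 1.13%


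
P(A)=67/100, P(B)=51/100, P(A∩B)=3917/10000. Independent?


P(A)×P(B) = 3417/10000
P(A∩B) = 3917/10000
Not equal → NOT independent

No, not independent


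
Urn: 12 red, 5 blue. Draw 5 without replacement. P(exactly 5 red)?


Hypergeometric: C(12,5)×C(5,0)/C(17,5)
= 792×1/6188 = 198/1547

P(X=5) = 198/1547 ≈ 12.80%


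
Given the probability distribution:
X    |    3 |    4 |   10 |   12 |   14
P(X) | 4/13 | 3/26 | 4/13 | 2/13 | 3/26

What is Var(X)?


E[X] = 103/13
E[X²] = 1042/13
Var(X) = E[X²] - (E[X])² = 1042/13 - 10609/169 = 2937/169

Var(X) = 2937/169 ≈ 17.3787


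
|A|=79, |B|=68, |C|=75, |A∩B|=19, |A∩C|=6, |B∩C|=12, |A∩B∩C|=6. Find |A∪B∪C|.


|A∪B∪C| = 79+68+75-19-6-12+6 = 191

|A∪B∪C| = 191


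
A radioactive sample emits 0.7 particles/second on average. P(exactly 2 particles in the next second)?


Poisson(λ=0.7): P(X=2) = e^(-λ)×λ^k/k!
= e^(-0.7) × 0.7^2 / 2!
≈ 0.4965853038 × 0.49 / 2 ≈ 0.121663

P(X=2) ≈ 0.121663 ≈ 12.17%


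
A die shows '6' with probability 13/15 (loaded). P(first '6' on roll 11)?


Geometric: P(X=11) = (1-p)^(k-1)×p = (2/15)^10×13/15 = 13312/8649755859375

P(X=11) = 13312/8649755859375 ≈ 0.00%


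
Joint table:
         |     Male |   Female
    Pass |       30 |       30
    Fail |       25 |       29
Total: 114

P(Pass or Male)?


P(Pass∨Male) = P(Pass) + P(Male) - P(Pass∧Male)
= (60 + 55 - 30)/114 = 85/114

P = 85/114 ≈ 74.56%


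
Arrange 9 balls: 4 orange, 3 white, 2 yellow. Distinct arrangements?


9!/(4!×3!×2!) = 1260

1260


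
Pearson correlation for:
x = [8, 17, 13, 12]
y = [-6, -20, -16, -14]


n=4, Σx=50, Σy=-56, Σxy=-764, Σx²=666, Σy²=888
r = (4×(-764) - 50×(-56))/√((4×666 - 50²)(4×888 - (-56)²))
= -256/√(164×416) = -256/√68224 ≈ -256/261.1972 ≈ -0.9801

r ≈ -0.9801


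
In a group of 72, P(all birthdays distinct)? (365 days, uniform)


P(all different) = Π(365-i)/365 for i=0..71
= (365/365)×(364/365)×...×(294/365)
= 0.000547

P ≈ 0.0005 ≈ 0.05%


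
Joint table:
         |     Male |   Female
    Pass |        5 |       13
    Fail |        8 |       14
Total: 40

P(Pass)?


P(Pass) = (5+13)/40 = 18/40 = 9/20

P(Pass) = 9/20 ≈ 45.00%


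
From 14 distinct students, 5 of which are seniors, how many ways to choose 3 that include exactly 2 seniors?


Choose 2 of the 5 seniors and 1 of the other 9 students:
C(5,2)×C(9,1) = 10×9 = 90

90


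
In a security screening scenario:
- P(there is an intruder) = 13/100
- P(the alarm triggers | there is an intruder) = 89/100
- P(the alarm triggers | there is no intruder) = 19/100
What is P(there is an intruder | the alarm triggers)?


Using Bayes' theorem:
P(A|B) = P(B|A)·P(A) / P(B)

P(the alarm triggers) = 89/100 × 13/100 + 19/100 × 87/100
= 1157/10000 + 1653/10000 = 281/1000

P(there is an intruder|the alarm triggers) = (1157/10000) / (281/1000) = 1157/2810

P(there is an intruder|the alarm triggers) = 1157/2810 ≈ 41.17%


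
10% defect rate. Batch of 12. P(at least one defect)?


P(all good) = (9/10)^12 = 282429536481/1000000000000
P(≥1 defect) = 717570463519/1000000000000

P = 717570463519/1000000000000 ≈ 71.76%


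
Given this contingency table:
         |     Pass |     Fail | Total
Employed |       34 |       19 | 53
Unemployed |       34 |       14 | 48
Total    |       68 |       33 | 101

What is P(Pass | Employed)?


P(Pass | Employed) = 34/(34+19) = 34/53

P(Pass|Employed) = 34/53 ≈ 64.15%


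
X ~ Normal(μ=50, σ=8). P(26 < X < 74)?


z₁=(26-50)/8=-3.0, z₂=(74-50)/8=3.0
P = Φ(3.0) - Φ(-3.0) = 0.998650 - 0.001350 = 0.997300 ≈ 0.9973

P(26 < X < 74) ≈ 0.9973


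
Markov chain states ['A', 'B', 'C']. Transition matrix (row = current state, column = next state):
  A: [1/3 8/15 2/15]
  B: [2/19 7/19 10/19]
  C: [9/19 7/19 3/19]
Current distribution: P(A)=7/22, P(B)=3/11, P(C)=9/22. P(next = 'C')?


P(next=C) = Σᵢ P(now=i)×P(i→C)
= 7/22×2/15 + 3/11×10/19 + 9/22×3/19
= 7/165 + 30/209 + 27/418 = 1571/6270

P = 1571/6270 ≈ 0.2506


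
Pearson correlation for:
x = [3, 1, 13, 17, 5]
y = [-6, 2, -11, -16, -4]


n=5, Σx=39, Σy=-35, Σxy=-451, Σx²=493, Σy²=433
r = (5×(-451) - 39×(-35))/√((5×493 - 39²)(5×433 - (-35)²))
= -890/√(944×940) = -890/√887360 ≈ -890/941.9979 ≈ -0.9448

r ≈ -0.9448


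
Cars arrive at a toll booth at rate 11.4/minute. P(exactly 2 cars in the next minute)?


Poisson(λ=11.4): P(X=2) = e^(-λ)×λ^k/k!
= e^(-11.4) × 11.4^2 / 2!
≈ 1.119548484e-05 × 129.96 / 2 ≈ 0.000727

P(X=2) ≈ 0.000727 ≈ 0.07%


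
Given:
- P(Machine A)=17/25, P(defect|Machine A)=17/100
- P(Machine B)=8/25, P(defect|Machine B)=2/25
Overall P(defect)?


P(B) = Σ P(B|Aᵢ)×P(Aᵢ)
  17/100×17/25 = 289/2500
  2/25×8/25 = 16/625
Sum = 353/2500

P(defect) = 353/2500 ≈ 14.12%


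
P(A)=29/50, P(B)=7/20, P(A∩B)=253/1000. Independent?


P(A)×P(B) = 203/1000
P(A∩B) = 253/1000
Not equal → NOT independent

No, not independent


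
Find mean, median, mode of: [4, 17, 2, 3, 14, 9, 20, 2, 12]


Sorted: [2, 2, 3, 4, 9, 12, 14, 17, 20]
Mean = 83/9
Median = 9
Freq: {4: 1, 17: 1, 2: 2, 3: 1, 14: 1, 9: 1, 20: 1, 12: 1}
Mode: [2]

Mean=83/9, Median=9, Mode=2


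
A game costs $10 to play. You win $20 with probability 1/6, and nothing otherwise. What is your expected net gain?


E[gain] = (20-10)×1/6 + (-10)×5/6
= 5/3 - 25/3 = -20/3

Expected net gain = $-20/3 ≈ $-6.67
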